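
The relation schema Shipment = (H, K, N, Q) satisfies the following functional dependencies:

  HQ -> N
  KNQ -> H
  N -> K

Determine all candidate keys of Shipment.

Attribute Q never appears on the right-hand side of any dependency, so Q must belong to every candidate key.
{Q}⁺ = {Q}, which is not all of the schema, so we must add further attributes.
{H, Q}⁺: HQ→N adds N; N→K adds K → {H, K, N, Q}. Minimal: {Q}⁺ = {Q}; {H}⁺ = {H} — none reach the full schema.
{N, Q}⁺: N→K adds K; KNQ→H adds H → {H, K, N, Q}. Minimal: {Q}⁺ = {Q}; {N}⁺ = {K, N} — none reach the full schema.
Any other superkey contains one of these as a subset, so there are no further candidate keys.

(H, Q), (N, Q)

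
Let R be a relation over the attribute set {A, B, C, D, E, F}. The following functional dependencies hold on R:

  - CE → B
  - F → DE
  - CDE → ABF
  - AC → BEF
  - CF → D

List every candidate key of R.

Attribute C never appears on the right-hand side of any dependency, so C must belong to every candidate key.
{C}⁺ = {C}, which is not all of the schema, so we must add further attributes.
{A, C}⁺: AC→BEF adds B, E, F; CF→D adds D → {A, B, C, D, E, F}. Minimal: {C}⁺ = {C}; {A}⁺ = {A} — none reach the full schema.
{C, F}⁺: F→DE adds D, E; CDE→ABF adds A, B → {A, B, C, D, E, F}. Minimal: {F}⁺ = {D, E, F}; {C}⁺ = {C} — none reach the full schema.
{C, D, E}⁺: CE→B adds B; CDE→ABF adds A, F → {A, B, C, D, E, F}. Minimal: {D, E}⁺ = {D, E}; {C, E}⁺ = {B, C, E}; {C, D}⁺ = {C, D} — none reach the full schema.
Any other superkey contains one of these as a subset, so there are no further candidate keys.

{A, C}, {C, F}, {C, D, E}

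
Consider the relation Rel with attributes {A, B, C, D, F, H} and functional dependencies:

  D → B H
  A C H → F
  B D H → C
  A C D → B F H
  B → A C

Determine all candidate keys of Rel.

(D)

Attribute D never appears on the right-hand side of any dependency, so D must belong to every candidate key.
{D}⁺ = {A, B, C, D, F, H}, which is all of the schema, so {D} is the only candidate key.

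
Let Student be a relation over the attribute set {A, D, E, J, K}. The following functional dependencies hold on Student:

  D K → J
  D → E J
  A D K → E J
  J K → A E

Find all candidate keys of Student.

(D, K)

Attributes D, K never appear on any right-hand side, so every candidate key must contain {D, K}.
{D, K}⁺ = {A, D, E, J, K}, which is all of the schema, so {D, K} is the only candidate key.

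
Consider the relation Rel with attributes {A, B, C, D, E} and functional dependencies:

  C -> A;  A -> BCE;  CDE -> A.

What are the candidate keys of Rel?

AD; CD

Attribute D never appears on the right-hand side of any dependency, so D must belong to every candidate key.
{D}⁺ = {D}, which is not all of the schema, so we must add further attributes.
{A, D}⁺: A→BCE adds B, C, E → {A, B, C, D, E}. Minimal: {D}⁺ = {D}; {A}⁺ = {A, B, C, E} — none reach the full schema.
{C, D}⁺: C→A adds A; A→BCE adds B, E → {A, B, C, D, E}. Minimal: {D}⁺ = {D}; {C}⁺ = {A, B, C, E} — none reach the full schema.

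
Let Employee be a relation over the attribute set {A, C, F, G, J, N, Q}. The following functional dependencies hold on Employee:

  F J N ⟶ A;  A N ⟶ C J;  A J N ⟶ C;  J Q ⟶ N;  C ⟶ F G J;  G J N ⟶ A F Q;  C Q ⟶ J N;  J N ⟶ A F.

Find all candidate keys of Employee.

AN, CN, CQ, JN, JQ

{A, N}⁺: AN→CJ adds C, J; C→FGJ adds F, G; GJN→AFQ adds Q → {A, C, F, G, J, N, Q}. Minimal: {N}⁺ = {N}; {A}⁺ = {A} — none reach the full schema.
{C, N}⁺: C→FGJ adds F, G, J; GJN→AFQ adds A, Q → {A, C, F, G, J, N, Q}. Minimal: {N}⁺ = {N}; {C}⁺ = {C, F, G, J} — none reach the full schema.
{C, Q}⁺: C→FGJ adds F, G, J; CQ→JN adds N; JN→AF adds A → {A, C, F, G, J, N, Q}. Minimal: {Q}⁺ = {Q}; {C}⁺ = {C, F, G, J} — none reach the full schema.
{J, N}⁺: JN→AF adds A, F; AN→CJ adds C; C→FGJ adds G; GJN→AFQ adds Q → {A, C, F, G, J, N, Q}. Minimal: {N}⁺ = {N}; {J}⁺ = {J} — none reach the full schema.
{J, Q}⁺: JQ→N adds N; JN→AF adds A, F; AN→CJ adds C; C→FGJ adds G → {A, C, F, G, J, N, Q}. Minimal: {Q}⁺ = {Q}; {J}⁺ = {J} — none reach the full schema.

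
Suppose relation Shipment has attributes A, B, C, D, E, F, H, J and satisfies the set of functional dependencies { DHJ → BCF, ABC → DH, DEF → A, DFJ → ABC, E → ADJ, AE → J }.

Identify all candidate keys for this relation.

{E, F}; {E, H}; {B, C, E}

Attribute E never appears on the right-hand side of any dependency, so E must belong to every candidate key.
{E}⁺ = {A, D, E, J}, which is not all of the schema, so we must add further attributes.
{E, F}⁺: E→ADJ adds A, D, J; DFJ→ABC adds B, C; ABC→DH adds H → {A, B, C, D, E, F, H, J}. Minimal: {F}⁺ = {F}; {E}⁺ = {A, D, E, J} — none reach the full schema.
{E, H}⁺: E→ADJ adds A, D, J; DHJ→BCF adds B, C, F → {A, B, C, D, E, F, H, J}. Minimal: {H}⁺ = {H}; {E}⁺ = {A, D, E, J} — none reach the full schema.
{B, C, E}⁺: E→ADJ adds A, D, J; ABC→DH adds H; DHJ→BCF adds F → {A, B, C, D, E, F, H, J}. Minimal: {C, E}⁺ = {A, C, D, E, J}; {B, E}⁺ = {A, B, D, E, J}; {B, C}⁺ = {B, C} — none reach the full schema.
Any other superkey contains one of these as a subset, so there are no further candidate keys.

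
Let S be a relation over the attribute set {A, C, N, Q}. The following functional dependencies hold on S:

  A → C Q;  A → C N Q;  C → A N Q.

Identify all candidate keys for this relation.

{A}⁺: A→CQ adds C, Q; A→CNQ adds N → {A, C, N, Q}.
{C}⁺: C→ANQ adds A, N, Q → {A, C, N, Q}.

(A), (C)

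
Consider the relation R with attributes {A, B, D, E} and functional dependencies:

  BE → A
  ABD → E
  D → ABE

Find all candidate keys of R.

{D}⁺: D→ABE adds A, B, E → {A, B, D, E}.

{D}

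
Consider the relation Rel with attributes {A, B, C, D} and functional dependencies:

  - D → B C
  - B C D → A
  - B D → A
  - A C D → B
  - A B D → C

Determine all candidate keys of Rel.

{D}

Attribute D never appears on the right-hand side of any dependency, so D must belong to every candidate key.
{D}⁺ = {A, B, C, D}, which is all of the schema, so {D} is the only candidate key.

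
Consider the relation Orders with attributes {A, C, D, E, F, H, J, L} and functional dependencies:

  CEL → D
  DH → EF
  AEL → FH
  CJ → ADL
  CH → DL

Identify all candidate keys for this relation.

Attributes C, J never appear on any right-hand side, so every candidate key must contain {C, J}.
{C, J}⁺ = {A, C, D, J, L}, which is not all of the schema, so we must add further attributes.
{C, E, J}⁺: CJ→ADL adds A, D, L; AEL→FH adds F, H → {A, C, D, E, F, H, J, L}.
{C, H, J}⁺: CJ→ADL adds A, D, L; DH→EF adds E, F → {A, C, D, E, F, H, J, L}.
Any other superkey contains one of these as a subset, so there are no further candidate keys.

CEJ, CHJ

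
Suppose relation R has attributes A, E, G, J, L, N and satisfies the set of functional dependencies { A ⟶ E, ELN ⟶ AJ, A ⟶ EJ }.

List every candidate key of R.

{A, G, L, N}; {E, G, L, N}

Attributes G, L, N never appear on any right-hand side, so every candidate key must contain {G, L, N}.
{G, L, N}⁺ = {G, L, N}, which is not all of the schema, so we must add further attributes.
{A, G, L, N}⁺: A→E adds E; ELN→AJ adds J → {A, E, G, J, L, N}.
{E, G, L, N}⁺: ELN→AJ adds A, J → {A, E, G, J, L, N}.
Any other superkey contains one of these as a subset, so there are no further candidate keys.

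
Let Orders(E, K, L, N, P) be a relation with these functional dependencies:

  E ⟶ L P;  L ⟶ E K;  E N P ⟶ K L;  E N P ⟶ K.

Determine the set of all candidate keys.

(E, N); (L, N)

Attribute N never appears on the right-hand side of any dependency, so N must belong to every candidate key.
{N}⁺ = {N}, which is not all of the schema, so we must add further attributes.
{E, N}⁺: E→LP adds L, P; L→EK adds K → {E, K, L, N, P}.
{L, N}⁺: L→EK adds E, K; E→LP adds P → {E, K, L, N, P}.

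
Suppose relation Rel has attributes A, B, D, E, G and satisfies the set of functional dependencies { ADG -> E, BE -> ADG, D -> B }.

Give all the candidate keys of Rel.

{B, E}, {D, E}, {A, D, G}

{B, E}⁺: BE→ADG adds A, D, G → {A, B, D, E, G}.
{D, E}⁺: D→B adds B; BE→ADG adds A, G → {A, B, D, E, G}.
{A, D, G}⁺: ADG→E adds E; D→B adds B → {A, B, D, E, G}.
Any other superkey contains one of these as a subset, so there are no further candidate keys.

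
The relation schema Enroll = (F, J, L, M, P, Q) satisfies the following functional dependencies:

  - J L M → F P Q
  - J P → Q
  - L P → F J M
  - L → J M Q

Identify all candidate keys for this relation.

Attribute L never appears on the right-hand side of any dependency, so L must belong to every candidate key.
{L}⁺ = {F, J, L, M, P, Q}, which is all of the schema, so {L} is the only candidate key.

{L}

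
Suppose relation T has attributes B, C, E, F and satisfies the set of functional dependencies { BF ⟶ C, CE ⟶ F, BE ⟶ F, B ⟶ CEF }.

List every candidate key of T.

{B}

Attribute B never appears on the right-hand side of any dependency, so B must belong to every candidate key.
{B}⁺ = {B, C, E, F}, which is all of the schema, so {B} is the only candidate key.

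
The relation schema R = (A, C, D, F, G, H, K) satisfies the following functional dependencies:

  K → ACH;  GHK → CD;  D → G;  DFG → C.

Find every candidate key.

{D, F, K}; {F, G, K}

{D, F, K}⁺: K→ACH adds A, C, H; D→G adds G → {A, C, D, F, G, H, K}.
{F, G, K}⁺: K→ACH adds A, C, H; GHK→CD adds D → {A, C, D, F, G, H, K}.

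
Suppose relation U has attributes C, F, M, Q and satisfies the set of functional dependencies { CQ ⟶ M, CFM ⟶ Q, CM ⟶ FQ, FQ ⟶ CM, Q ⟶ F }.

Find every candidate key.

{Q}; {C, M}

{Q}⁺: Q→F adds F; FQ→CM adds C, M → {C, F, M, Q}.
{C, M}⁺: CM→FQ adds F, Q → {C, F, M, Q}. Minimal: {M}⁺ = {M}; {C}⁺ = {C} — none reach the full schema.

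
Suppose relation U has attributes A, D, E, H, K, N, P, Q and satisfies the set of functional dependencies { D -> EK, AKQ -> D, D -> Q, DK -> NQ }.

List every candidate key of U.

ADHP, AHKPQ

Attributes A, H, P never appear on any right-hand side, so every candidate key must contain {A, H, P}.
{A, H, P}⁺ = {A, H, P}, which is not all of the schema, so we must add further attributes.
{A, D, H, P}⁺: D→EK adds E, K; D→Q adds Q; DK→NQ adds N → {A, D, E, H, K, N, P, Q}. Minimal: {D, H, P}⁺ = {D, E, H, K, N, P, Q}; {A, H, P}⁺ = {A, H, P}; {A, D, P}⁺ = {A, D, E, K, N, P, Q}; … — none reach the full schema.
{A, H, K, P, Q}⁺: AKQ→D adds D; DK→NQ adds N; D→EK adds E → {A, D, E, H, K, N, P, Q}. Minimal: {H, K, P, Q}⁺ = {H, K, P, Q}; {A, K, P, Q}⁺ = {A, D, E, K, N, P, Q}; {A, H, P, Q}⁺ = {A, H, P, Q}; … — none reach the full schema.
Any other superkey contains one of these as a subset, so there are no further candidate keys.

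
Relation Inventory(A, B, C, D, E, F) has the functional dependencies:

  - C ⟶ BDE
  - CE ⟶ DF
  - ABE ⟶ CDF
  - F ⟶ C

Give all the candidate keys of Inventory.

Attribute A never appears on the right-hand side of any dependency, so A must belong to every candidate key.
{A}⁺ = {A}, which is not all of the schema, so we must add further attributes.
{A, C}⁺: C→BDE adds B, D, E; CE→DF adds F → {A, B, C, D, E, F}. Minimal: {C}⁺ = {B, C, D, E, F}; {A}⁺ = {A} — none reach the full schema.
{A, F}⁺: F→C adds C; C→BDE adds B, D, E → {A, B, C, D, E, F}. Minimal: {F}⁺ = {B, C, D, E, F}; {A}⁺ = {A} — none reach the full schema.
{A, B, E}⁺: ABE→CDF adds C, D, F → {A, B, C, D, E, F}. Minimal: {B, E}⁺ = {B, E}; {A, E}⁺ = {A, E}; {A, B}⁺ = {A, B} — none reach the full schema.

{A, C}, {A, F}, {A, B, E}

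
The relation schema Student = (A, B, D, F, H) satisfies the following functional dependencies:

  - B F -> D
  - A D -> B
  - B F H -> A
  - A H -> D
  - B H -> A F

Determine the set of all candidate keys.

{A, H}, {B, H}

Attribute H never appears on the right-hand side of any dependency, so H must belong to every candidate key.
{H}⁺ = {H}, which is not all of the schema, so we must add further attributes.
{A, H}⁺: AH→D adds D; AD→B adds B; BH→AF adds F → {A, B, D, F, H}. Minimal: {H}⁺ = {H}; {A}⁺ = {A} — none reach the full schema.
{B, H}⁺: BH→AF adds A, F; BF→D adds D → {A, B, D, F, H}. Minimal: {H}⁺ = {H}; {B}⁺ = {B} — none reach the full schema.
Any other superkey contains one of these as a subset, so there are no further candidate keys.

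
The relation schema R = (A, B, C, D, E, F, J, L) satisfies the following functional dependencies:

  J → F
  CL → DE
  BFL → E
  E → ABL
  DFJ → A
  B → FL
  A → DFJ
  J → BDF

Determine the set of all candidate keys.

{A, C}, {B, C}, {C, E}, {C, J}, {C, L}

Attribute C never appears on the right-hand side of any dependency, so C must belong to every candidate key.
{C}⁺ = {C}, which is not all of the schema, so we must add further attributes.
{A, C}⁺: A→DFJ adds D, F, J; J→BDF adds B; B→FL adds L; CL→DE adds E → {A, B, C, D, E, F, J, L}. Minimal: {C}⁺ = {C}; {A}⁺ = {A, B, D, E, F, J, L} — none reach the full schema.
{B, C}⁺: B→FL adds F, L; CL→DE adds D, E; E→ABL adds A; A→DFJ adds J → {A, B, C, D, E, F, J, L}. Minimal: {C}⁺ = {C}; {B}⁺ = {A, B, D, E, F, J, L} — none reach the full schema.
{C, E}⁺: E→ABL adds A, B, L; B→FL adds F; A→DFJ adds D, J → {A, B, C, D, E, F, J, L}. Minimal: {E}⁺ = {A, B, D, E, F, J, L}; {C}⁺ = {C} — none reach the full schema.
{C, J}⁺: J→F adds F; J→BDF adds B, D; DFJ→A adds A; B→FL adds L; CL→DE adds E → {A, B, C, D, E, F, J, L}. Minimal: {J}⁺ = {A, B, D, E, F, J, L}; {C}⁺ = {C} — none reach the full schema.
{C, L}⁺: CL→DE adds D, E; E→ABL adds A, B; B→FL adds F; A→DFJ adds J → {A, B, C, D, E, F, J, L}. Minimal: {L}⁺ = {L}; {C}⁺ = {C} — none reach the full schema.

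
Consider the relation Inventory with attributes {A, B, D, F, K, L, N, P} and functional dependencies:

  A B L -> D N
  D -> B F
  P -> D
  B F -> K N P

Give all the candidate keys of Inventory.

Attributes A, L never appear on any right-hand side, so every candidate key must contain {A, L}.
{A, L}⁺ = {A, L}, which is not all of the schema, so we must add further attributes.
{A, B, L}⁺: ABL→DN adds D, N; D→BF adds F; BF→KNP adds K, P → {A, B, D, F, K, L, N, P}.
{A, D, L}⁺: D→BF adds B, F; BF→KNP adds K, N, P → {A, B, D, F, K, L, N, P}.
{A, L, P}⁺: P→D adds D; D→BF adds B, F; BF→KNP adds K, N → {A, B, D, F, K, L, N, P}.
Any other superkey contains one of these as a subset, so there are no further candidate keys.

(A, B, L), (A, D, L), (A, L, P)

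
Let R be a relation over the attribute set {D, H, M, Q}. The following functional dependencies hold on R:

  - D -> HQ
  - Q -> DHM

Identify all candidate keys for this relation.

{D}⁺: D→HQ adds H, Q; Q→DHM adds M → {D, H, M, Q}.
{Q}⁺: Q→DHM adds D, H, M → {D, H, M, Q}.
Any other superkey contains one of these as a subset, so there are no further candidate keys.

{D}, {Q}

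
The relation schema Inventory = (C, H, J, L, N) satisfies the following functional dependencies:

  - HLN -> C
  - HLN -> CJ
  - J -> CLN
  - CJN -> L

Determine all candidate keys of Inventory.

Attribute H never appears on the right-hand side of any dependency, so H must belong to every candidate key.
{H}⁺ = {H}, which is not all of the schema, so we must add further attributes.
{H, J}⁺: J→CLN adds C, L, N → {C, H, J, L, N}. Minimal: {J}⁺ = {C, J, L, N}; {H}⁺ = {H} — none reach the full schema.
{H, L, N}⁺: HLN→C adds C; HLN→CJ adds J → {C, H, J, L, N}. Minimal: {L, N}⁺ = {L, N}; {H, N}⁺ = {H, N}; {H, L}⁺ = {H, L} — none reach the full schema.
Any other superkey contains one of these as a subset, so there are no further candidate keys.

{H, J}; {H, L, N}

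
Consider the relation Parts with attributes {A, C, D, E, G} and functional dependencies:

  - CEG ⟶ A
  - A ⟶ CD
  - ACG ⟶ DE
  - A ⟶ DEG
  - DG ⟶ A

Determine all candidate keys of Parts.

{A}⁺: A→CD adds C, D; A→DEG adds E, G → {A, C, D, E, G}.
{D, G}⁺: DG→A adds A; A→CD adds C; ACG→DE adds E → {A, C, D, E, G}.
{C, E, G}⁺: CEG→A adds A; A→CD adds D → {A, C, D, E, G}.

(A); (D, G); (C, E, G)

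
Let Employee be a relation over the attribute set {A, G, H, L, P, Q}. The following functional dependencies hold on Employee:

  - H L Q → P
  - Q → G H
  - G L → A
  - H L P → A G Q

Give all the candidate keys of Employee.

LQ, HLP

Attribute L never appears on the right-hand side of any dependency, so L must belong to every candidate key.
{L}⁺ = {L}, which is not all of the schema, so we must add further attributes.
{L, Q}⁺: Q→GH adds G, H; GL→A adds A; HLQ→P adds P → {A, G, H, L, P, Q}.
{H, L, P}⁺: HLP→AGQ adds A, G, Q → {A, G, H, L, P, Q}.
Any other superkey contains one of these as a subset, so there are no further candidate keys.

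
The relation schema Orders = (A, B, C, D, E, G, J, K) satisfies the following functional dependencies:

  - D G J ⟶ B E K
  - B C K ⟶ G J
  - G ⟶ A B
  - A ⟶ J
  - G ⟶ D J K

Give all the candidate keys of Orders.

Attribute C never appears on the right-hand side of any dependency, so C must belong to every candidate key.
{C}⁺ = {C}, which is not all of the schema, so we must add further attributes.
{C, G}⁺: G→AB adds A, B; A→J adds J; G→DJK adds D, K; DGJ→BEK adds E → {A, B, C, D, E, G, J, K}. Minimal: {G}⁺ = {A, B, D, E, G, J, K}; {C}⁺ = {C} — none reach the full schema.
{B, C, K}⁺: BCK→GJ adds G, J; G→AB adds A; G→DJK adds D; DGJ→BEK adds E → {A, B, C, D, E, G, J, K}. Minimal: {C, K}⁺ = {C, K}; {B, K}⁺ = {B, K}; {B, C}⁺ = {B, C} — none reach the full schema.
Any other superkey contains one of these as a subset, so there are no further candidate keys.

(C, G), (B, C, K)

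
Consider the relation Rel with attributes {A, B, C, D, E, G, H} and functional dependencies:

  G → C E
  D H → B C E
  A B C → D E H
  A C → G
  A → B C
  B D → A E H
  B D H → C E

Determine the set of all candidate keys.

(A); (B, D); (D, H)

{A}⁺: A→BC adds B, C; ABC→DEH adds D, E, H; AC→G adds G → {A, B, C, D, E, G, H}.
{B, D}⁺: BD→AEH adds A, E, H; BDH→CE adds C; AC→G adds G → {A, B, C, D, E, G, H}. Minimal: {D}⁺ = {D}; {B}⁺ = {B} — none reach the full schema.
{D, H}⁺: DH→BCE adds B, C, E; BD→AEH adds A; AC→G adds G → {A, B, C, D, E, G, H}. Minimal: {H}⁺ = {H}; {D}⁺ = {D} — none reach the full schema.
Any other superkey contains one of these as a subset, so there are no further candidate keys.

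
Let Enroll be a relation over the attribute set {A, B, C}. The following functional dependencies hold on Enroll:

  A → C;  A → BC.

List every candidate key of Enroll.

A

Attribute A never appears on the right-hand side of any dependency, so A must belong to every candidate key.
{A}⁺ = {A, B, C}, which is all of the schema, so {A} is the only candidate key.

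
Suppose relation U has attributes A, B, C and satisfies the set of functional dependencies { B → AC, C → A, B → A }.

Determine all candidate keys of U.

{B}

{B}⁺: B→AC adds A, C → {A, B, C}.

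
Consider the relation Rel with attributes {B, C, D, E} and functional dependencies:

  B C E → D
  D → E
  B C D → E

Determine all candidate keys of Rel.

(B, C, D), (B, C, E)

Attributes B, C never appear on any right-hand side, so every candidate key must contain {B, C}.
{B, C}⁺ = {B, C}, which is not all of the schema, so we must add further attributes.
{B, C, D}⁺: D→E adds E → {B, C, D, E}.
{B, C, E}⁺: BCE→D adds D → {B, C, D, E}.
Any other superkey contains one of these as a subset, so there are no further candidate keys.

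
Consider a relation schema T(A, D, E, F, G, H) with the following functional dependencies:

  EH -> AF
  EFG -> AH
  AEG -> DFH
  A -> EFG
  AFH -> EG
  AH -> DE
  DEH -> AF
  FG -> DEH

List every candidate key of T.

{A}⁺: A→EFG adds E, F, G; FG→DEH adds D, H → {A, D, E, F, G, H}.
{E, H}⁺: EH→AF adds A, F; A→EFG adds G; AH→DE adds D → {A, D, E, F, G, H}. Minimal: {H}⁺ = {H}; {E}⁺ = {E} — none reach the full schema.
{F, G}⁺: FG→DEH adds D, E, H; EH→AF adds A → {A, D, E, F, G, H}. Minimal: {G}⁺ = {G}; {F}⁺ = {F} — none reach the full schema.

A, EH, FG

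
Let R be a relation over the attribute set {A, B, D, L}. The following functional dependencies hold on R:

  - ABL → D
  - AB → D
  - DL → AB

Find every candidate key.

{D, L}; {A, B, L}

Attribute L never appears on the right-hand side of any dependency, so L must belong to every candidate key.
{L}⁺ = {L}, which is not all of the schema, so we must add further attributes.
{D, L}⁺: DL→AB adds A, B → {A, B, D, L}. Minimal: {L}⁺ = {L}; {D}⁺ = {D} — none reach the full schema.
{A, B, L}⁺: ABL→D adds D → {A, B, D, L}. Minimal: {B, L}⁺ = {B, L}; {A, L}⁺ = {A, L}; {A, B}⁺ = {A, B, D} — none reach the full schema.
Any other superkey contains one of these as a subset, so there are no further candidate keys.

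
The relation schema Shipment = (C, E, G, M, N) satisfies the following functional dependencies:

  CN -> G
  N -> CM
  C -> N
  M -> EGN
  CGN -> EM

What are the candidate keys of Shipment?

{C}⁺: C→N adds N; CN→G adds G; N→CM adds M; M→EGN adds E → {C, E, G, M, N}.
{M}⁺: M→EGN adds E, G, N; N→CM adds C → {C, E, G, M, N}.
{N}⁺: N→CM adds C, M; M→EGN adds E, G → {C, E, G, M, N}.
Any other superkey contains one of these as a subset, so there are no further candidate keys.

{C}, {M}, {N}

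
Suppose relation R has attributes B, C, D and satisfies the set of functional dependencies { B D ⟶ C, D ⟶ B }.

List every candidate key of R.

Attribute D never appears on the right-hand side of any dependency, so D must belong to every candidate key.
{D}⁺ = {B, C, D}, which is all of the schema, so {D} is the only candidate key.

{D}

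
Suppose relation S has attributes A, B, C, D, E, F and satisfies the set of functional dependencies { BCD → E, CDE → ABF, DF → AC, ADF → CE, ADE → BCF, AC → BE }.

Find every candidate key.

Attribute D never appears on the right-hand side of any dependency, so D must belong to every candidate key.
{D}⁺ = {D}, which is not all of the schema, so we must add further attributes.
{D, F}⁺: DF→AC adds A, C; ADF→CE adds E; ADE→BCF adds B → {A, B, C, D, E, F}. Minimal: {F}⁺ = {F}; {D}⁺ = {D} — none reach the full schema.
{A, C, D}⁺: AC→BE adds B, E; CDE→ABF adds F → {A, B, C, D, E, F}. Minimal: {C, D}⁺ = {C, D}; {A, D}⁺ = {A, D}; {A, C}⁺ = {A, B, C, E} — none reach the full schema.
{A, D, E}⁺: ADE→BCF adds B, C, F → {A, B, C, D, E, F}. Minimal: {D, E}⁺ = {D, E}; {A, E}⁺ = {A, E}; {A, D}⁺ = {A, D} — none reach the full schema.
{B, C, D}⁺: BCD→E adds E; CDE→ABF adds A, F → {A, B, C, D, E, F}. Minimal: {C, D}⁺ = {C, D}; {B, D}⁺ = {B, D}; {B, C}⁺ = {B, C} — none reach the full schema.
{C, D, E}⁺: CDE→ABF adds A, B, F → {A, B, C, D, E, F}. Minimal: {D, E}⁺ = {D, E}; {C, E}⁺ = {C, E}; {C, D}⁺ = {C, D} — none reach the full schema.
Any other superkey contains one of these as a subset, so there are no further candidate keys.

(D, F), (A, C, D), (A, D, E), (B, C, D), (C, D, E)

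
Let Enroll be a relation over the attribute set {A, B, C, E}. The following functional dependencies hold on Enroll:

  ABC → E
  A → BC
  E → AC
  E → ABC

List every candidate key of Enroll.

A, E

{A}⁺: A→BC adds B, C; ABC→E adds E → {A, B, C, E}.
{E}⁺: E→AC adds A, C; E→ABC adds B → {A, B, C, E}.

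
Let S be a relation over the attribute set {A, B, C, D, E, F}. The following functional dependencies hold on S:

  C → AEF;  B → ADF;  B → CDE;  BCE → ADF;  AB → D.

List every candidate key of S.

B

Attribute B never appears on the right-hand side of any dependency, so B must belong to every candidate key.
{B}⁺ = {A, B, C, D, E, F}, which is all of the schema, so {B} is the only candidate key.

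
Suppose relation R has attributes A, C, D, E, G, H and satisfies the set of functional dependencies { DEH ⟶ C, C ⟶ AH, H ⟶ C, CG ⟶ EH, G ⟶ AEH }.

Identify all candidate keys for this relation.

{D, G}

{D, G}⁺: G→AEH adds A, E, H; DEH→C adds C → {A, C, D, E, G, H}. Minimal: {G}⁺ = {A, C, E, G, H}; {D}⁺ = {D} — none reach the full schema.
No other minimal superkey exists.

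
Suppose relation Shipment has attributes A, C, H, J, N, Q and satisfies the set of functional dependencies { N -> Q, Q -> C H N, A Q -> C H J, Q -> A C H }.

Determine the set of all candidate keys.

{N}; {Q}

{N}⁺: N→Q adds Q; Q→CHN adds C, H; Q→ACH adds A; AQ→CHJ adds J → {A, C, H, J, N, Q}.
{Q}⁺: Q→CHN adds C, H, N; Q→ACH adds A; AQ→CHJ adds J → {A, C, H, J, N, Q}.
Any other superkey contains one of these as a subset, so there are no further candidate keys.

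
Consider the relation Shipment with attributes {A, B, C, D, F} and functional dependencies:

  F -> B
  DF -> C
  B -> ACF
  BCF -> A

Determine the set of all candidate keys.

{B, D}, {D, F}

Attribute D never appears on the right-hand side of any dependency, so D must belong to every candidate key.
{D}⁺ = {D}, which is not all of the schema, so we must add further attributes.
{B, D}⁺: B→ACF adds A, C, F → {A, B, C, D, F}. Minimal: {D}⁺ = {D}; {B}⁺ = {A, B, C, F} — none reach the full schema.
{D, F}⁺: F→B adds B; DF→C adds C; B→ACF adds A → {A, B, C, D, F}. Minimal: {F}⁺ = {A, B, C, F}; {D}⁺ = {D} — none reach the full schema.
Any other superkey contains one of these as a subset, so there are no further candidate keys.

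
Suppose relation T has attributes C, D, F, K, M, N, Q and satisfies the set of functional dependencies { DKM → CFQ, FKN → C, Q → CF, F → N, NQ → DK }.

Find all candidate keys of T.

{M, Q}, {D, K, M}

Attribute M never appears on the right-hand side of any dependency, so M must belong to every candidate key.
{M}⁺ = {M}, which is not all of the schema, so we must add further attributes.
{M, Q}⁺: Q→CF adds C, F; F→N adds N; NQ→DK adds D, K → {C, D, F, K, M, N, Q}. Minimal: {Q}⁺ = {C, D, F, K, N, Q}; {M}⁺ = {M} — none reach the full schema.
{D, K, M}⁺: DKM→CFQ adds C, F, Q; F→N adds N → {C, D, F, K, M, N, Q}. Minimal: {K, M}⁺ = {K, M}; {D, M}⁺ = {D, M}; {D, K}⁺ = {D, K} — none reach the full schema.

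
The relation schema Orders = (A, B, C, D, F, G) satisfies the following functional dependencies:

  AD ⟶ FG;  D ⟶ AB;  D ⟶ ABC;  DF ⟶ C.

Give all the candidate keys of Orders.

{D}

Attribute D never appears on the right-hand side of any dependency, so D must belong to every candidate key.
{D}⁺ = {A, B, C, D, F, G}, which is all of the schema, so {D} is the only candidate key.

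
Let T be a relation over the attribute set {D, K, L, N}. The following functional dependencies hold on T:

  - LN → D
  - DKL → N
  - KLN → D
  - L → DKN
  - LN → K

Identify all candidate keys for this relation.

Attribute L never appears on the right-hand side of any dependency, so L must belong to every candidate key.
{L}⁺ = {D, K, L, N}, which is all of the schema, so {L} is the only candidate key.

(L)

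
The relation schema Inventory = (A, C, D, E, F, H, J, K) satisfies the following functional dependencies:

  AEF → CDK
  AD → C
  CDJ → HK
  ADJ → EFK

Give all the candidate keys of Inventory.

Attributes A, J never appear on any right-hand side, so every candidate key must contain {A, J}.
{A, J}⁺ = {A, J}, which is not all of the schema, so we must add further attributes.
{A, D, J}⁺: AD→C adds C; CDJ→HK adds H, K; ADJ→EFK adds E, F → {A, C, D, E, F, H, J, K}. Minimal: {D, J}⁺ = {D, J}; {A, J}⁺ = {A, J}; {A, D}⁺ = {A, C, D} — none reach the full schema.
{A, E, F, J}⁺: AEF→CDK adds C, D, K; CDJ→HK adds H → {A, C, D, E, F, H, J, K}. Minimal: {E, F, J}⁺ = {E, F, J}; {A, F, J}⁺ = {A, F, J}; {A, E, J}⁺ = {A, E, J}; … — none reach the full schema.

(A, D, J); (A, E, F, J)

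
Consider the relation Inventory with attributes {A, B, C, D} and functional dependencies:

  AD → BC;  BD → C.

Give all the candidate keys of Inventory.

Attributes A, D never appear on any right-hand side, so every candidate key must contain {A, D}.
{A, D}⁺ = {A, B, C, D}, which is all of the schema, so {A, D} is the only candidate key.

{A, D}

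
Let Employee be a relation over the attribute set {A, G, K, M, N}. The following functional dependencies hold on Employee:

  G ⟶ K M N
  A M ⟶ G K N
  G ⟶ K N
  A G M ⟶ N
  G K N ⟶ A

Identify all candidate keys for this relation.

{G}⁺: G→KMN adds K, M, N; GKN→A adds A → {A, G, K, M, N}.
{A, M}⁺: AM→GKN adds G, K, N → {A, G, K, M, N}.
Any other superkey contains one of these as a subset, so there are no further candidate keys.

{G}, {A, M}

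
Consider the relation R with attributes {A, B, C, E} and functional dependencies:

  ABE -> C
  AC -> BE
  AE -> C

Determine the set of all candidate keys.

{A, C}; {A, E}

Attribute A never appears on the right-hand side of any dependency, so A must belong to every candidate key.
{A}⁺ = {A}, which is not all of the schema, so we must add further attributes.
{A, C}⁺: AC→BE adds B, E → {A, B, C, E}.
{A, E}⁺: AE→C adds C; AC→BE adds B → {A, B, C, E}.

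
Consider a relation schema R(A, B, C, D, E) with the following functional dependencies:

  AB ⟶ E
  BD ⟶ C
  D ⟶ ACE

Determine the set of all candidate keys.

(B, D)

{B, D}⁺: BD→C adds C; D→ACE adds A, E → {A, B, C, D, E}. Minimal: {D}⁺ = {A, C, D, E}; {B}⁺ = {B} — none reach the full schema.
No other minimal superkey exists.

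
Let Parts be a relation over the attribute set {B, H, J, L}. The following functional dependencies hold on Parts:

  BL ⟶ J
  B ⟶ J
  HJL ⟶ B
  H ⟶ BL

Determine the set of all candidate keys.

Attribute H never appears on the right-hand side of any dependency, so H must belong to every candidate key.
{H}⁺ = {B, H, J, L}, which is all of the schema, so {H} is the only candidate key.

H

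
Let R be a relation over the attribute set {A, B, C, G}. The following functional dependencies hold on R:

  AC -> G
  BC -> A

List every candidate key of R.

BC

Attributes B, C never appear on any right-hand side, so every candidate key must contain {B, C}.
{B, C}⁺ = {A, B, C, G}, which is all of the schema, so {B, C} is the only candidate key.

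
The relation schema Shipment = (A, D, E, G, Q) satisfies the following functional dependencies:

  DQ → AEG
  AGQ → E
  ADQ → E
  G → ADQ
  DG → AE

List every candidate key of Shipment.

G, DQ

{G}⁺: G→ADQ adds A, D, Q; DG→AE adds E → {A, D, E, G, Q}.
{D, Q}⁺: DQ→AEG adds A, E, G → {A, D, E, G, Q}. Minimal: {Q}⁺ = {Q}; {D}⁺ = {D} — none reach the full schema.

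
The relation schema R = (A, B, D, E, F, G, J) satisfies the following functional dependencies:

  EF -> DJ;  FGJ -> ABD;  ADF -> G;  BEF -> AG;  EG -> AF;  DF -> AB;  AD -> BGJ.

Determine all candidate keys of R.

{E, F}, {E, G}, {A, D, E}

Attribute E never appears on the right-hand side of any dependency, so E must belong to every candidate key.
{E}⁺ = {E}, which is not all of the schema, so we must add further attributes.
{E, F}⁺: EF→DJ adds D, J; DF→AB adds A, B; AD→BGJ adds G → {A, B, D, E, F, G, J}. Minimal: {F}⁺ = {F}; {E}⁺ = {E} — none reach the full schema.
{E, G}⁺: EG→AF adds A, F; EF→DJ adds D, J; FGJ→ABD adds B → {A, B, D, E, F, G, J}. Minimal: {G}⁺ = {G}; {E}⁺ = {E} — none reach the full schema.
{A, D, E}⁺: AD→BGJ adds B, G, J; EG→AF adds F → {A, B, D, E, F, G, J}. Minimal: {D, E}⁺ = {D, E}; {A, E}⁺ = {A, E}; {A, D}⁺ = {A, B, D, G, J} — none reach the full schema.
Any other superkey contains one of these as a subset, so there are no further candidate keys.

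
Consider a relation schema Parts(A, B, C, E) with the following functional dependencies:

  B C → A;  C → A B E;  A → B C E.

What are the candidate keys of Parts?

{A}⁺: A→BCE adds B, C, E → {A, B, C, E}.
{C}⁺: C→ABE adds A, B, E → {A, B, C, E}.
Any other superkey contains one of these as a subset, so there are no further candidate keys.

{A}, {C}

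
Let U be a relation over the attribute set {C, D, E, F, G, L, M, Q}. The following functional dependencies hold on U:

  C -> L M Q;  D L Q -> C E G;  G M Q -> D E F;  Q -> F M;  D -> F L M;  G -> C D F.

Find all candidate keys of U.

{G}; {C, D}; {D, Q}

{G}⁺: G→CDF adds C, D, F; C→LMQ adds L, M, Q; DLQ→CEG adds E → {C, D, E, F, G, L, M, Q}.
{C, D}⁺: C→LMQ adds L, M, Q; DLQ→CEG adds E, G; GMQ→DEF adds F → {C, D, E, F, G, L, M, Q}. Minimal: {D}⁺ = {D, F, L, M}; {C}⁺ = {C, F, L, M, Q} — none reach the full schema.
{D, Q}⁺: Q→FM adds F, M; D→FLM adds L; DLQ→CEG adds C, E, G → {C, D, E, F, G, L, M, Q}. Minimal: {Q}⁺ = {F, M, Q}; {D}⁺ = {D, F, L, M} — none reach the full schema.
Any other superkey contains one of these as a subset, so there are no further candidate keys.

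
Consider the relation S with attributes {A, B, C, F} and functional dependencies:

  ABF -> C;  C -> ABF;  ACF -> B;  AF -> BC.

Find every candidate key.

{C}, {A, F}

{C}⁺: C→ABF adds A, B, F → {A, B, C, F}.
{A, F}⁺: AF→BC adds B, C → {A, B, C, F}.
Any other superkey contains one of these as a subset, so there are no further candidate keys.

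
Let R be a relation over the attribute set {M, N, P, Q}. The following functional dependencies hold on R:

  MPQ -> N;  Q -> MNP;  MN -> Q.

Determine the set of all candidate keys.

{Q}⁺: Q→MNP adds M, N, P → {M, N, P, Q}.
{M, N}⁺: MN→Q adds Q; Q→MNP adds P → {M, N, P, Q}. Minimal: {N}⁺ = {N}; {M}⁺ = {M} — none reach the full schema.

(Q), (M, N)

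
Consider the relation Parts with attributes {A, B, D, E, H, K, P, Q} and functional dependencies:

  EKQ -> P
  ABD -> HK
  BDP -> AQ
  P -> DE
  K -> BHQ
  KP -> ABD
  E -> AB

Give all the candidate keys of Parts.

{P}⁺: P→DE adds D, E; E→AB adds A, B; ABD→HK adds H, K; BDP→AQ adds Q → {A, B, D, E, H, K, P, Q}.
{D, E}⁺: E→AB adds A, B; ABD→HK adds H, K; K→BHQ adds Q; EKQ→P adds P → {A, B, D, E, H, K, P, Q}. Minimal: {E}⁺ = {A, B, E}; {D}⁺ = {D} — none reach the full schema.
{E, K}⁺: K→BHQ adds B, H, Q; E→AB adds A; EKQ→P adds P; P→DE adds D → {A, B, D, E, H, K, P, Q}. Minimal: {K}⁺ = {B, H, K, Q}; {E}⁺ = {A, B, E} — none reach the full schema.
Any other superkey contains one of these as a subset, so there are no further candidate keys.

P, DE, EK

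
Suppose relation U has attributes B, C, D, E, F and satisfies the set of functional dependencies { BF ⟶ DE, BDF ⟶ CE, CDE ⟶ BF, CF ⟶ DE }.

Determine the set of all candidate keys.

BF, CF, CDE

{B, F}⁺: BF→DE adds D, E; BDF→CE adds C → {B, C, D, E, F}.
{C, F}⁺: CF→DE adds D, E; CDE→BF adds B → {B, C, D, E, F}.
{C, D, E}⁺: CDE→BF adds B, F → {B, C, D, E, F}.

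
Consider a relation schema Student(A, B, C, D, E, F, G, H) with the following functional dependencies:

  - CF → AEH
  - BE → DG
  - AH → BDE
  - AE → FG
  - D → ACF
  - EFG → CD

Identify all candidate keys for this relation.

{D}⁺: D→ACF adds A, C, F; CF→AEH adds E, H; AH→BDE adds B; AE→FG adds G → {A, B, C, D, E, F, G, H}.
{A, E}⁺: AE→FG adds F, G; EFG→CD adds C, D; CF→AEH adds H; AH→BDE adds B → {A, B, C, D, E, F, G, H}. Minimal: {E}⁺ = {E}; {A}⁺ = {A} — none reach the full schema.
{A, H}⁺: AH→BDE adds B, D, E; AE→FG adds F, G; D→ACF adds C → {A, B, C, D, E, F, G, H}. Minimal: {H}⁺ = {H}; {A}⁺ = {A} — none reach the full schema.
{B, E}⁺: BE→DG adds D, G; D→ACF adds A, C, F; CF→AEH adds H → {A, B, C, D, E, F, G, H}. Minimal: {E}⁺ = {E}; {B}⁺ = {B} — none reach the full schema.
{C, F}⁺: CF→AEH adds A, E, H; AH→BDE adds B, D; AE→FG adds G → {A, B, C, D, E, F, G, H}. Minimal: {F}⁺ = {F}; {C}⁺ = {C} — none reach the full schema.
{E, F, G}⁺: EFG→CD adds C, D; CF→AEH adds A, H; AH→BDE adds B → {A, B, C, D, E, F, G, H}. Minimal: {F, G}⁺ = {F, G}; {E, G}⁺ = {E, G}; {E, F}⁺ = {E, F} — none reach the full schema.
Any other superkey contains one of these as a subset, so there are no further candidate keys.

D, AE, AH, BE, CF, EFG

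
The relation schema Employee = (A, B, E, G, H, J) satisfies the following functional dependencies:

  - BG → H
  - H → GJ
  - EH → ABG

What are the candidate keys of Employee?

{E, H}, {B, E, G}

Attribute E never appears on the right-hand side of any dependency, so E must belong to every candidate key.
{E}⁺ = {E}, which is not all of the schema, so we must add further attributes.
{E, H}⁺: H→GJ adds G, J; EH→ABG adds A, B → {A, B, E, G, H, J}.
{B, E, G}⁺: BG→H adds H; H→GJ adds J; EH→ABG adds A → {A, B, E, G, H, J}.
Any other superkey contains one of these as a subset, so there are no further candidate keys.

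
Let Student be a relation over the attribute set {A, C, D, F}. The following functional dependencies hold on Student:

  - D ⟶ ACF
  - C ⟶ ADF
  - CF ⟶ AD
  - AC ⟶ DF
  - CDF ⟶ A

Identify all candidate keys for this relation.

{C}⁺: C→ADF adds A, D, F → {A, C, D, F}.
{D}⁺: D→ACF adds A, C, F → {A, C, D, F}.

(C), (D)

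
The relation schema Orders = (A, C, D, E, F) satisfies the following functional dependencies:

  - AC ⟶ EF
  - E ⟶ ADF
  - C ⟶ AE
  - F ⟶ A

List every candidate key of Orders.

{C}⁺: C→AE adds A, E; AC→EF adds F; E→ADF adds D → {A, C, D, E, F}.
No other minimal superkey exists.

{C}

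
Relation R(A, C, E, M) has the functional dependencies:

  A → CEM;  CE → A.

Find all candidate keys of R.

{A}⁺: A→CEM adds C, E, M → {A, C, E, M}.
{C, E}⁺: CE→A adds A; A→CEM adds M → {A, C, E, M}.

{A}, {C, E}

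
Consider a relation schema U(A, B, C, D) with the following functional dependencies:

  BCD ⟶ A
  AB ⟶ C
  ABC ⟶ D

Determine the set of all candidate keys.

Attribute B never appears on the right-hand side of any dependency, so B must belong to every candidate key.
{B}⁺ = {B}, which is not all of the schema, so we must add further attributes.
{A, B}⁺: AB→C adds C; ABC→D adds D → {A, B, C, D}. Minimal: {B}⁺ = {B}; {A}⁺ = {A} — none reach the full schema.
{B, C, D}⁺: BCD→A adds A → {A, B, C, D}. Minimal: {C, D}⁺ = {C, D}; {B, D}⁺ = {B, D}; {B, C}⁺ = {B, C} — none reach the full schema.
Any other superkey contains one of these as a subset, so there are no further candidate keys.

AB, BCD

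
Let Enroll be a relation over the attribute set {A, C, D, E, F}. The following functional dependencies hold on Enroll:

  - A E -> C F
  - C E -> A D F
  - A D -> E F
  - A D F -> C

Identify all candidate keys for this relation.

AD, AE, CE

{A, D}⁺: AD→EF adds E, F; ADF→C adds C → {A, C, D, E, F}.
{A, E}⁺: AE→CF adds C, F; CE→ADF adds D → {A, C, D, E, F}.
{C, E}⁺: CE→ADF adds A, D, F → {A, C, D, E, F}.
Any other superkey contains one of these as a subset, so there are no further candidate keys.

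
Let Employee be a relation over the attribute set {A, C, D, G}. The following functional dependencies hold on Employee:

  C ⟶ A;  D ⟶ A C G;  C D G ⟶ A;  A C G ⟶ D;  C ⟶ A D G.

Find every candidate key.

{C}⁺: C→A adds A; C→ADG adds D, G → {A, C, D, G}.
{D}⁺: D→ACG adds A, C, G → {A, C, D, G}.

{C}, {D}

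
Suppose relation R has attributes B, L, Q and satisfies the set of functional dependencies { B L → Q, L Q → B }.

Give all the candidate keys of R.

Attribute L never appears on the right-hand side of any dependency, so L must belong to every candidate key.
{L}⁺ = {L}, which is not all of the schema, so we must add further attributes.
{B, L}⁺: BL→Q adds Q → {B, L, Q}. Minimal: {L}⁺ = {L}; {B}⁺ = {B} — none reach the full schema.
{L, Q}⁺: LQ→B adds B → {B, L, Q}. Minimal: {Q}⁺ = {Q}; {L}⁺ = {L} — none reach the full schema.
Any other superkey contains one of these as a subset, so there are no further candidate keys.

BL; LQ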